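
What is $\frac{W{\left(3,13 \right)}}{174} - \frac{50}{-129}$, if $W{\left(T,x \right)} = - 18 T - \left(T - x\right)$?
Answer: $\frac{168}{1247} \approx 0.13472$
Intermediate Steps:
$W{\left(T,x \right)} = x - 19 T$
$\frac{W{\left(3,13 \right)}}{174} - \frac{50}{-129} = \frac{13 - 57}{174} - \frac{50}{-129} = \left(13 - 57\right) \frac{1}{174} - - \frac{50}{129} = \left(-44\right) \frac{1}{174} + \frac{50}{129} = - \frac{22}{87} + \frac{50}{129} = \frac{168}{1247}$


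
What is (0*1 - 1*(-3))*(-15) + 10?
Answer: -35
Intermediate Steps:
(0*1 - 1*(-3))*(-15) + 10 = (0 + 3)*(-15) + 10 = 3*(-15) + 10 = -45 + 10 = -35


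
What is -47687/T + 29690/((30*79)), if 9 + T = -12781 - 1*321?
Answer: 50228378/3107307 ≈ 16.165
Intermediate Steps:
T = -13111 (T = -9 + (-12781 - 1*321) = -9 + (-12781 - 321) = -9 - 13102 = -13111)
-47687/T + 29690/((30*79)) = -47687/(-13111) + 29690/((30*79)) = -47687*(-1/13111) + 29690/2370 = 47687/13111 + 29690*(1/2370) = 47687/13111 + 2969/237 = 50228378/3107307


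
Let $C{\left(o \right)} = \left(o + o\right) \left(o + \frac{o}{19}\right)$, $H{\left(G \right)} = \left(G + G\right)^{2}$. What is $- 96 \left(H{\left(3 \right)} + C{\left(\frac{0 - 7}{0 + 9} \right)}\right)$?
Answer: $- \frac{1835648}{513} \approx -3578.3$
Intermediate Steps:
$H{\left(G \right)} = 4 G^{2}$ ($H{\left(G \right)} = \left(2 G\right)^{2} = 4 G^{2}$)
$C{\left(o \right)} = \frac{40 o^{2}}{19}$ ($C{\left(o \right)} = 2 o \left(o + o \frac{1}{19}\right) = 2 o \left(o + \frac{o}{19}\right) = 2 o \frac{20 o}{19} = \frac{40 o^{2}}{19}$)
$- 96 \left(H{\left(3 \right)} + C{\left(\frac{0 - 7}{0 + 9} \right)}\right) = - 96 \left(4 \cdot 3^{2} + \frac{40 \left(\frac{0 - 7}{0 + 9}\right)^{2}}{19}\right) = - 96 \left(4 \cdot 9 + \frac{40 \left(- \frac{7}{9}\right)^{2}}{19}\right) = - 96 \left(36 + \frac{40 \left(\left(-7\right) \frac{1}{9}\right)^{2}}{19}\right) = - 96 \left(36 + \frac{40 \left(- \frac{7}{9}\right)^{2}}{19}\right) = - 96 \left(36 + \frac{40}{19} \cdot \frac{49}{81}\right) = - 96 \left(36 + \frac{1960}{1539}\right) = \left(-96\right) \frac{57364}{1539} = - \frac{1835648}{513}$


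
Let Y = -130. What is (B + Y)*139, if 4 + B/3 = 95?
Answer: 19877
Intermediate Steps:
B = 273 (B = -12 + 3*95 = -12 + 285 = 273)
(B + Y)*139 = (273 - 130)*139 = 143*139 = 19877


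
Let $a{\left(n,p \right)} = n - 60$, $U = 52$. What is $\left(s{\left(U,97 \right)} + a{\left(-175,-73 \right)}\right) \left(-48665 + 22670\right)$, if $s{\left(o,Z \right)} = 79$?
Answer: $4055220$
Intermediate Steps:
$a{\left(n,p \right)} = -60 + n$
$\left(s{\left(U,97 \right)} + a{\left(-175,-73 \right)}\right) \left(-48665 + 22670\right) = \left(79 - 235\right) \left(-48665 + 22670\right) = \left(79 - 235\right) \left(-25995\right) = \left(-156\right) \left(-25995\right) = 4055220$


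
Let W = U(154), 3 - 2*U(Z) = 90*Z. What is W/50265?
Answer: -4619/33510 ≈ -0.13784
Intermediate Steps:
U(Z) = 3/2 - 45*Z
W = -13857/2 (W = 3/2 - 45*154 = 3/2 - 6930 = -13857/2 ≈ -6928.5)
W/50265 = -13857/2/50265 = -13857/2*1/50265 = -4619/33510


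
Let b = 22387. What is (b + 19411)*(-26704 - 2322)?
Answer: -1213228748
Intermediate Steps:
(b + 19411)*(-26704 - 2322) = (22387 + 19411)*(-26704 - 2322) = 41798*(-29026) = -1213228748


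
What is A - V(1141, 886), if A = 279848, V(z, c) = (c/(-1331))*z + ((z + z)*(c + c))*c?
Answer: -4768229152650/1331 ≈ -3.5824e+9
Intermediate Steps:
V(z, c) = 4*z*c² - c*z/1331 (V(z, c) = (c*(-1/1331))*z + ((2*z)*(2*c))*c = (-c/1331)*z + (4*c*z)*c = -c*z/1331 + 4*z*c² = 4*z*c² - c*z/1331)
A - V(1141, 886) = 279848 - 886*1141*(-1 + 5324*886)/1331 = 279848 - 886*1141*(-1 + 4717064)/1331 = 279848 - 886*1141*4717063/1331 = 279848 - 1*4768601630338/1331 = 279848 - 4768601630338/1331 = -4768229152650/1331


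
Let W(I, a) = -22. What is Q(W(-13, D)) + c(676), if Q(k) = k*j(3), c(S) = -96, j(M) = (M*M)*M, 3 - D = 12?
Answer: -690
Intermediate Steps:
D = -9 (D = 3 - 1*12 = 3 - 12 = -9)
j(M) = M³ (j(M) = M²*M = M³)
Q(k) = 27*k (Q(k) = k*3³ = k*27 = 27*k)
Q(W(-13, D)) + c(676) = 27*(-22) - 96 = -594 - 96 = -690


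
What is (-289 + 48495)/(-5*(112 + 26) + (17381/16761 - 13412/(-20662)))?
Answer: -8347249293546/119186982413 ≈ -70.035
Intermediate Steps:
(-289 + 48495)/(-5*(112 + 26) + (17381/16761 - 13412/(-20662))) = 48206/(-5*138 + (17381*(1/16761) - 13412*(-1/20662))) = 48206/(-690 + (17381/16761 + 6706/10331)) = 48206/(-690 + 291962377/173157891) = 48206/(-119186982413/173157891) = 48206*(-173157891/119186982413) = -8347249293546/119186982413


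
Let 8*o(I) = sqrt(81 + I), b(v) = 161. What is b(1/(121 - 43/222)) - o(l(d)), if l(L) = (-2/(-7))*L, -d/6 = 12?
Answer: 161 - 3*sqrt(329)/56 ≈ 160.03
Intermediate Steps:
d = -72 (d = -6*12 = -72)
l(L) = 2*L/7 (l(L) = (-2*(-1/7))*L = 2*L/7)
o(I) = sqrt(81 + I)/8
b(1/(121 - 43/222)) - o(l(d)) = 161 - sqrt(81 + (2/7)*(-72))/8 = 161 - sqrt(81 - 144/7)/8 = 161 - sqrt(423/7)/8 = 161 - 3*sqrt(329)/7/8 = 161 - 3*sqrt(329)/56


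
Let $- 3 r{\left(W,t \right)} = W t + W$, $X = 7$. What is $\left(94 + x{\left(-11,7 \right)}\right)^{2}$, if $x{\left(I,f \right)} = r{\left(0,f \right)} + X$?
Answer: $10201$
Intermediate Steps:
$r{\left(W,t \right)} = - \frac{W}{3} - \frac{W t}{3}$ ($r{\left(W,t \right)} = - \frac{W t + W}{3} = - \frac{W + W t}{3} = - \frac{W}{3} - \frac{W t}{3}$)
$x{\left(I,f \right)} = 7$ ($x{\left(I,f \right)} = \left(- \frac{1}{3}\right) 0 \left(1 + f\right) + 7 = 0 + 7 = 7$)
$\left(94 + x{\left(-11,7 \right)}\right)^{2} = \left(94 + 7\right)^{2} = 101^{2} = 10201$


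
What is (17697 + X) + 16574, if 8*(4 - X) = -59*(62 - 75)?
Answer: 273433/8 ≈ 34179.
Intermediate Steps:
X = -735/8 (X = 4 - (-59)*(62 - 75)/8 = 4 - (-59)*(-13)/8 = 4 - ⅛*767 = 4 - 767/8 = -735/8 ≈ -91.875)
(17697 + X) + 16574 = (17697 - 735/8) + 16574 = 140841/8 + 16574 = 273433/8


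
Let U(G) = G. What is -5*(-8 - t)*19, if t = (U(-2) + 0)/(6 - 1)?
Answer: 722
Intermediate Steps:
t = -2/5 (t = (-2 + 0)/(6 - 1) = -2/5 ≈ -0.40000)
-5*(-8 - t)*19 = -5*(-8 - 1*(-2/5))*19 = -5*(-8 + 2/5)*19 = -5*(-38/5)*19 = 38*19 = 722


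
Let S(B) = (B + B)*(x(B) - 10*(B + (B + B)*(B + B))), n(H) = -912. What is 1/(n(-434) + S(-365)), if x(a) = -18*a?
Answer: 1/3882708488 ≈ 2.5755e-10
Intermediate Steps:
S(B) = 2*B*(-40*B² - 28*B) (S(B) = (B + B)*(-18*B - 10*(B + (B + B)*(B + B))) = (2*B)*(-18*B - 10*(B + (2*B)*(2*B))) = (2*B)*(-18*B - 10*(B + 4*B²)) = (2*B)*(-18*B + (-40*B² - 10*B)) = (2*B)*(-40*B² - 28*B) = 2*B*(-40*B² - 28*B))
1/(n(-434) + S(-365)) = 1/(-912 + (-365)²*(-56 - 80*(-365))) = 1/(-912 + 133225*(-56 + 29200)) = 1/(-912 + 133225*29144) = 1/(-912 + 3882709400) = 1/3882708488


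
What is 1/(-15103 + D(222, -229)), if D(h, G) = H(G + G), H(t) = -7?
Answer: -1/15110 ≈ -6.6181e-5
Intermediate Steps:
D(h, G) = -7
1/(-15103 + D(222, -229)) = 1/(-15103 - 7) = 1/(-15110) = -1/15110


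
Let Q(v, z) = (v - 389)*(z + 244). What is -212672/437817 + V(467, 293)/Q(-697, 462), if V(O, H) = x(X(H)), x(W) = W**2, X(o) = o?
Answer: -66881725595/111893766324 ≈ -0.59772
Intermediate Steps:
Q(v, z) = (-389 + v)*(244 + z)
V(O, H) = H**2
-212672/437817 + V(467, 293)/Q(-697, 462) = -212672/437817 + 293**2/(-94916 - 389*462 + 244*(-697) - 697*462) = -212672*1/437817 + 85849/(-94916 - 179718 - 170068 - 322014) = -212672/437817 + 85849/(-766716) = -212672/437817 + 85849*(-1/766716) = -212672/437817 - 85849/766716 = -66881725595/111893766324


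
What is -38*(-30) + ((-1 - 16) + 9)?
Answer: 1132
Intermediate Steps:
-38*(-30) + ((-1 - 16) + 9) = 1140 + (-17 + 9) = 1140 - 8 = 1132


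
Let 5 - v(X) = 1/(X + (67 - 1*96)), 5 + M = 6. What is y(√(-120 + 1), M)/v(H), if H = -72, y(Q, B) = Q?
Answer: 101*I*√119/506 ≈ 2.1774*I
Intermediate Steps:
M = 1 (M = -5 + 6 = 1)
v(X) = 5 - 1/(-29 + X) (v(X) = 5 - 1/(X + (67 - 1*96)) = 5 - 1/(X + (67 - 96)) = 5 - 1/(X - 29) = 5 - 1/(-29 + X))
y(√(-120 + 1), M)/v(H) = √(-120 + 1)/(((-146 + 5*(-72))/(-29 - 72))) = √(-119)/(((-146 - 360)/(-101))) = (I*√119)/((-1/101*(-506))) = (I*√119)/(506/101) = (I*√119)*(101/506) = 101*I*√119/506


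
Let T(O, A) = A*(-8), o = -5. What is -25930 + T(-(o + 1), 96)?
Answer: -26698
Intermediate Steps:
T(O, A) = -8*A
-25930 + T(-(o + 1), 96) = -25930 - 8*96 = -25930 - 768 = -26698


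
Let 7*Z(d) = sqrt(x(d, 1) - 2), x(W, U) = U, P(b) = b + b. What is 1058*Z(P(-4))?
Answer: 1058*I/7 ≈ 151.14*I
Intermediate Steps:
P(b) = 2*b
Z(d) = I/7 (Z(d) = sqrt(1 - 2)/7 = sqrt(-1)/7 = I/7)
1058*Z(P(-4)) = 1058*(I/7) = 1058*I/7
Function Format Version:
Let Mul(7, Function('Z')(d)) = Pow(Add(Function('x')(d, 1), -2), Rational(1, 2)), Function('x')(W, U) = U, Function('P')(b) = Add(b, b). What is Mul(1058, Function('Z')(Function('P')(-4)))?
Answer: Mul(Rational(1058, 7), I) ≈ Mul(151.14, I)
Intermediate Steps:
Function('P')(b) = Mul(2, b)
Function('Z')(d) = Mul(Rational(1, 7), I) (Function('Z')(d) = Mul(Rational(1, 7), Pow(Add(1, -2), Rational(1, 2))) = Mul(Rational(1, 7), Pow(-1, Rational(1, 2))) = Mul(Rational(1, 7), I))
Mul(1058, Function('Z')(Function('P')(-4))) = Mul(1058, Mul(Rational(1, 7), I)) = Mul(Rational(1058, 7), I)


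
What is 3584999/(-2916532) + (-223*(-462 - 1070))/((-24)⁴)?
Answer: -12064018867/60477207552 ≈ -0.19948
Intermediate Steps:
3584999/(-2916532) + (-223*(-462 - 1070))/((-24)⁴) = 3584999*(-1/2916532) - 223*(-1532)/331776 = -3584999/2916532 + 341636*(1/331776) = -3584999/2916532 + 85409/82944 = -12064018867/60477207552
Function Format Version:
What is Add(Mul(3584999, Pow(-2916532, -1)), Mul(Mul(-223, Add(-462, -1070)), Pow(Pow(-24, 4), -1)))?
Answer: Rational(-12064018867, 60477207552) ≈ -0.19948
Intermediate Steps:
Add(Mul(3584999, Pow(-2916532, -1)), Mul(Mul(-223, Add(-462, -1070)), Pow(Pow(-24, 4), -1))) = Add(Mul(3584999, Rational(-1, 2916532)), Mul(Mul(-223, -1532), Pow(331776, -1))) = Add(Rational(-3584999, 2916532), Mul(341636, Rational(1, 331776))) = Add(Rational(-3584999, 2916532), Rational(85409, 82944)) = Rational(-12064018867, 60477207552)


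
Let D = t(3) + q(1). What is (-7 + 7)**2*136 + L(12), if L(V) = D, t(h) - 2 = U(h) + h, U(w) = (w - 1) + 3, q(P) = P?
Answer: 11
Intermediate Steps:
U(w) = 2 + w (U(w) = (-1 + w) + 3 = 2 + w)
t(h) = 4 + 2*h (t(h) = 2 + ((2 + h) + h) = 2 + (2 + 2*h) = 4 + 2*h)
D = 11 (D = (4 + 2*3) + 1 = (4 + 6) + 1 = 10 + 1 = 11)
L(V) = 11
(-7 + 7)**2*136 + L(12) = (-7 + 7)**2*136 + 11 = 0**2*136 + 11 = 0*136 + 11 = 0 + 11 = 11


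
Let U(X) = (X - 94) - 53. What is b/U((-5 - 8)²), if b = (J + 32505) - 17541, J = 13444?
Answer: 14204/11 ≈ 1291.3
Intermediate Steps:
b = 28408 (b = (13444 + 32505) - 17541 = 45949 - 17541 = 28408)
U(X) = -147 + X (U(X) = (-94 + X) - 53 = -147 + X)
b/U((-5 - 8)²) = 28408/(-147 + (-5 - 8)²) = 28408/(-147 + (-13)²) = 28408/(-147 + 169) = 28408/22 = 28408*(1/22) = 14204/11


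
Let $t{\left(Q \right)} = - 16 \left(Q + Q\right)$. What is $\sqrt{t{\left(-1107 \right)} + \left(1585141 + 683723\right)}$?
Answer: $36 \sqrt{1778} \approx 1518.0$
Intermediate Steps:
$t{\left(Q \right)} = - 32 Q$ ($t{\left(Q \right)} = - 16 \cdot 2 Q = - 32 Q$)
$\sqrt{t{\left(-1107 \right)} + \left(1585141 + 683723\right)} = \sqrt{\left(-32\right) \left(-1107\right) + \left(1585141 + 683723\right)} = \sqrt{35424 + 2268864} = \sqrt{2304288} = 36 \sqrt{1778}$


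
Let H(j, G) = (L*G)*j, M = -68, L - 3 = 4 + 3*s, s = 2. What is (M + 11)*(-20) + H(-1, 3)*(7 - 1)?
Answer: 906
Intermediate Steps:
L = 13 (L = 3 + (4 + 3*2) = 3 + (4 + 6) = 3 + 10 = 13)
H(j, G) = 13*G*j (H(j, G) = (13*G)*j = 13*G*j)
(M + 11)*(-20) + H(-1, 3)*(7 - 1) = (-68 + 11)*(-20) + (13*3*(-1))*(7 - 1) = -57*(-20) - 39*6 = 1140 - 234 = 906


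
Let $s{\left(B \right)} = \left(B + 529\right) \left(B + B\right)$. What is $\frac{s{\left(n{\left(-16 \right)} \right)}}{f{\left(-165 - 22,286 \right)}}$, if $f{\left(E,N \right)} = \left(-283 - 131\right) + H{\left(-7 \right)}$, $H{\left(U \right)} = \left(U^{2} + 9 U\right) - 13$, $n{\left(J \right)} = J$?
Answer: $\frac{1824}{49} \approx 37.224$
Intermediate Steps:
$s{\left(B \right)} = 2 B \left(529 + B\right)$ ($s{\left(B \right)} = \left(529 + B\right) 2 B = 2 B \left(529 + B\right)$)
$H{\left(U \right)} = -13 + U^{2} + 9 U$
$f{\left(E,N \right)} = -441$ ($f{\left(E,N \right)} = \left(-283 - 131\right) + \left(-13 + \left(-7\right)^{2} + 9 \left(-7\right)\right) = -414 - 27 = -441$)
$\frac{s{\left(n{\left(-16 \right)} \right)}}{f{\left(-165 - 22,286 \right)}} = \frac{2 \left(-16\right) \left(529 - 16\right)}{-441} = 2 \left(-16\right) 513 \left(- \frac{1}{441}\right) = \left(-16416\right) \left(- \frac{1}{441}\right) = \frac{1824}{49}$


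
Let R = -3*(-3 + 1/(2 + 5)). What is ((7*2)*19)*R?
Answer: 2280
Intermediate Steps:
R = 60/7 (R = -3*(-3 + 1/7) = -3*(-3 + ⅐) = -3*(-20/7) = 60/7 ≈ 8.5714)
((7*2)*19)*R = ((7*2)*19)*(60/7) = (14*19)*(60/7) = 266*(60/7) = 2280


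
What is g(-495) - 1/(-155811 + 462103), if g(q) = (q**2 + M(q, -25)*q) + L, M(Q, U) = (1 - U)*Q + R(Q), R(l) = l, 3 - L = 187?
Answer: 2101321166671/306292 ≈ 6.8605e+6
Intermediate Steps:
L = -184 (L = 3 - 1*187 = 3 - 187 = -184)
M(Q, U) = Q + Q*(1 - U) (M(Q, U) = (1 - U)*Q + Q = Q*(1 - U) + Q = Q + Q*(1 - U))
g(q) = -184 + 28*q**2 (g(q) = (q**2 + (q*(2 - 1*(-25)))*q) - 184 = (q**2 + (q*(2 + 25))*q) - 184 = (q**2 + (q*27)*q) - 184 = (q**2 + (27*q)*q) - 184 = (q**2 + 27*q**2) - 184 = 28*q**2 - 184 = -184 + 28*q**2)
g(-495) - 1/(-155811 + 462103) = (-184 + 28*(-495)**2) - 1/(-155811 + 462103) = (-184 + 28*245025) - 1/306292 = (-184 + 6860700) - 1*1/306292 = 6860516 - 1/306292 = 2101321166671/306292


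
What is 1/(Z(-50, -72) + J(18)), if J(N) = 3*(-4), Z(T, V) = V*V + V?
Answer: 1/5100 ≈ 0.00019608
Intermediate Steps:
Z(T, V) = V + V² (Z(T, V) = V² + V = V + V²)
J(N) = -12
1/(Z(-50, -72) + J(18)) = 1/(-72*(1 - 72) - 12) = 1/(-72*(-71) - 12) = 1/(5112 - 12) = 1/5100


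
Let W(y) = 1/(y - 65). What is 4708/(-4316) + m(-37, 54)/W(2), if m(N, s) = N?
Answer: 2513972/1079 ≈ 2329.9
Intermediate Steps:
W(y) = 1/(-65 + y)
4708/(-4316) + m(-37, 54)/W(2) = 4708/(-4316) - 37/(1/(-65 + 2)) = 4708*(-1/4316) - 37/(1/(-63)) = -1177/1079 - 37/(-1/63) = -1177/1079 - 37*(-63) = -1177/1079 + 2331 = 2513972/1079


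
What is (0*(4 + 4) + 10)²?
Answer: 100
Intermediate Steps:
(0*(4 + 4) + 10)² = (0*8 + 10)² = (0 + 10)² = 10² = 100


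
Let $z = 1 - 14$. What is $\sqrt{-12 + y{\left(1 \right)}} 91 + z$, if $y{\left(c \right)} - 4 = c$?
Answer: $-13 + 91 i \sqrt{7} \approx -13.0 + 240.76 i$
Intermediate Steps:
$y{\left(c \right)} = 4 + c$
$z = -13$ ($z = 1 - 14 = -13$)
$\sqrt{-12 + y{\left(1 \right)}} 91 + z = \sqrt{-12 + \left(4 + 1\right)} 91 - 13 = \sqrt{-12 + 5} \cdot 91 - 13 = \sqrt{-7} \cdot 91 - 13 = i \sqrt{7} \cdot 91 - 13 = 91 i \sqrt{7} - 13 = -13 + 91 i \sqrt{7}$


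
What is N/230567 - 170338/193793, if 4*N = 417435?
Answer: -76201305629/178729082524 ≈ -0.42635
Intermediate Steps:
N = 417435/4 (N = (1/4)*417435 = 417435/4 ≈ 1.0436e+5)
N/230567 - 170338/193793 = (417435/4)/230567 - 170338/193793 = (417435/4)*(1/230567) - 170338*1/193793 = 417435/922268 - 170338/193793 = -76201305629/178729082524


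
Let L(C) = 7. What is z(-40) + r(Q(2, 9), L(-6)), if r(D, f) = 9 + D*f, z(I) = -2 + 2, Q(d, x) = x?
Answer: 72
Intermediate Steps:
z(I) = 0
z(-40) + r(Q(2, 9), L(-6)) = 0 + (9 + 9*7) = 0 + (9 + 63) = 0 + 72 = 72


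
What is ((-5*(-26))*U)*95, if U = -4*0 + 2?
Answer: 24700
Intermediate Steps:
U = 2 (U = 0 + 2 = 2)
((-5*(-26))*U)*95 = (-5*(-26)*2)*95 = (130*2)*95 = 260*95 = 24700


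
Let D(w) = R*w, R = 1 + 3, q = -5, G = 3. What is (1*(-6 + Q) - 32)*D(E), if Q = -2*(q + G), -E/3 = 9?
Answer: 3672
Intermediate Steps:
E = -27 (E = -3*9 = -27)
Q = 4 (Q = -2*(-5 + 3) = -2*(-2) = 4)
R = 4
D(w) = 4*w
(1*(-6 + Q) - 32)*D(E) = (1*(-6 + 4) - 32)*(4*(-27)) = (1*(-2) - 32)*(-108) = (-2 - 32)*(-108) = -34*(-108) = 3672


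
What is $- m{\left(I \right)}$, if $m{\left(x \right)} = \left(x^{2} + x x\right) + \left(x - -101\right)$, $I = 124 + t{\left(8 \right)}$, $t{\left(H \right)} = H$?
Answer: $-35081$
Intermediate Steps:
$I = 132$ ($I = 124 + 8 = 132$)
$m{\left(x \right)} = 101 + x + 2 x^{2}$ ($m{\left(x \right)} = \left(x^{2} + x^{2}\right) + \left(x + 101\right) = 2 x^{2} + \left(101 + x\right) = 101 + x + 2 x^{2}$)
$- m{\left(I \right)} = - (101 + 132 + 2 \cdot 132^{2}) = - (101 + 132 + 2 \cdot 17424) = - (101 + 132 + 34848) = \left(-1\right) 35081 = -35081$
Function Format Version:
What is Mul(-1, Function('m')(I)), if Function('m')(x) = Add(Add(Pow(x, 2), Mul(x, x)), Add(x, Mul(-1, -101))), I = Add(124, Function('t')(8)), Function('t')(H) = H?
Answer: -35081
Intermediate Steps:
I = 132 (I = Add(124, 8) = 132)
Function('m')(x) = Add(101, x, Mul(2, Pow(x, 2))) (Function('m')(x) = Add(Add(Pow(x, 2), Pow(x, 2)), Add(x, 101)) = Add(Mul(2, Pow(x, 2)), Add(101, x)) = Add(101, x, Mul(2, Pow(x, 2))))
Mul(-1, Function('m')(I)) = Mul(-1, Add(101, 132, Mul(2, Pow(132, 2)))) = Mul(-1, Add(101, 132, Mul(2, 17424))) = Mul(-1, Add(101, 132, 34848)) = Mul(-1, 35081) = -35081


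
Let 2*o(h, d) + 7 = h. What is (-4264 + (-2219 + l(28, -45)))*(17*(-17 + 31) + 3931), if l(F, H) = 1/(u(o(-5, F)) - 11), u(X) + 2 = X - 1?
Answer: -540556709/20 ≈ -2.7028e+7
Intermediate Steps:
o(h, d) = -7/2 + h/2
u(X) = -3 + X (u(X) = -2 + (X - 1) = -2 + (-1 + X) = -3 + X)
l(F, H) = -1/20 (l(F, H) = 1/((-3 + (-7/2 + (1/2)*(-5))) - 11) = 1/((-3 + (-7/2 - 5/2)) - 11) = 1/((-3 - 6) - 11) = 1/(-9 - 11) = 1/(-20) = -1/20)
(-4264 + (-2219 + l(28, -45)))*(17*(-17 + 31) + 3931) = (-4264 + (-2219 - 1/20))*(17*(-17 + 31) + 3931) = (-4264 - 44381/20)*(17*14 + 3931) = -129661*(238 + 3931)/20 = -129661/20*4169 = -540556709/20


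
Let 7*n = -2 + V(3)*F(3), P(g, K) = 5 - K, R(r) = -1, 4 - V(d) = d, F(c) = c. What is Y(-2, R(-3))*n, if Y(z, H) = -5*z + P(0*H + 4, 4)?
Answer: 11/7 ≈ 1.5714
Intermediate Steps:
V(d) = 4 - d
Y(z, H) = 1 - 5*z (Y(z, H) = -5*z + (5 - 1*4) = -5*z + (5 - 4) = -5*z + 1 = 1 - 5*z)
n = ⅐ (n = (-2 + (4 - 1*3)*3)/7 = (-2 + (4 - 3)*3)/7 = (-2 + 1*3)/7 = (-2 + 3)/7 = (⅐)*1 = ⅐ ≈ 0.14286)
Y(-2, R(-3))*n = (1 - 5*(-2))*(⅐) = (1 + 10)*(⅐) = 11*(⅐) = 11/7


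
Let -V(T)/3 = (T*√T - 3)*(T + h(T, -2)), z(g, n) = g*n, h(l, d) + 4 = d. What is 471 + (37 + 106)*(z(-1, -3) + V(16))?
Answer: -260790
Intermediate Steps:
h(l, d) = -4 + d
V(T) = -3*(-6 + T)*(-3 + T^(3/2)) (V(T) = -3*(T*√T - 3)*(T + (-4 - 2)) = -3*(T^(3/2) - 3)*(T - 6) = -3*(-3 + T^(3/2))*(-6 + T) = -3*(-6 + T)*(-3 + T^(3/2)))
471 + (37 + 106)*(z(-1, -3) + V(16)) = 471 + (37 + 106)*(-1*(-3) + (-54 - 3*16^(5/2) + 9*16 + 18*16^(3/2))) = 471 + 143*(3 + (-54 - 3*1024 + 144 + 18*64)) = 471 + 143*(3 + (-54 - 3072 + 144 + 1152)) = 471 + 143*(3 - 1830) = 471 + 143*(-1827) = 471 - 261261 = -260790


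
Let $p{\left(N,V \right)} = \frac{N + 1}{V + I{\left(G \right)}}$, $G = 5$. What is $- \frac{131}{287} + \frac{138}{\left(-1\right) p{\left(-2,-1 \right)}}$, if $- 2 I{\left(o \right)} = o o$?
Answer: $- \frac{534812}{287} \approx -1863.5$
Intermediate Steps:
$I{\left(o \right)} = - \frac{o^{2}}{2}$ ($I{\left(o \right)} = - \frac{o o}{2} = - \frac{o^{2}}{2}$)
$p{\left(N,V \right)} = \frac{1 + N}{- \frac{25}{2} + V}$ ($p{\left(N,V \right)} = \frac{N + 1}{V - \frac{5^{2}}{2}} = \frac{1 + N}{V - \frac{25}{2}} = \frac{1 + N}{- \frac{25}{2} + V}$)
$- \frac{131}{287} + \frac{138}{\left(-1\right) p{\left(-2,-1 \right)}} = - \frac{131}{287} + \frac{138}{\left(-1\right) \frac{2 \left(1 - 2\right)}{-25 + 2 \left(-1\right)}} = \left(-131\right) \frac{1}{287} + \frac{138}{\left(-1\right) 2 \frac{1}{-25 - 2} \left(-1\right)} = - \frac{131}{287} + \frac{138}{\left(-1\right) 2 \frac{1}{-27} \left(-1\right)} = - \frac{131}{287} + \frac{138}{\left(-1\right) 2 \left(- \frac{1}{27}\right) \left(-1\right)} = - \frac{131}{287} + \frac{138}{\left(-1\right) \frac{2}{27}} = - \frac{131}{287} + \frac{138}{- \frac{2}{27}} = - \frac{131}{287} + 138 \left(- \frac{27}{2}\right) = - \frac{131}{287} - 1863 = - \frac{534812}{287}$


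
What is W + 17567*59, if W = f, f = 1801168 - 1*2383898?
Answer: 453723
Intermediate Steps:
f = -582730 (f = 1801168 - 2383898 = -582730)
W = -582730
W + 17567*59 = -582730 + 17567*59 = -582730 + 1036453 = 453723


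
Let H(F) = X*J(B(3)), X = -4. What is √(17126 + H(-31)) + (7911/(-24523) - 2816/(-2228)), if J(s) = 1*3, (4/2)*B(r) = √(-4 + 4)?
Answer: 12857765/13659311 + √17114 ≈ 131.76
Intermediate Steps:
B(r) = 0 (B(r) = √(-4 + 4)/2 = √0/2 = (½)*0 = 0)
J(s) = 3
H(F) = -12 (H(F) = -4*3 = -12)
√(17126 + H(-31)) + (7911/(-24523) - 2816/(-2228)) = √(17126 - 12) + (7911/(-24523) - 2816/(-2228)) = √17114 + (7911*(-1/24523) - 2816*(-1/2228)) = √17114 + (-7911/24523 + 704/557) = √17114 + 12857765/13659311 = 12857765/13659311 + √17114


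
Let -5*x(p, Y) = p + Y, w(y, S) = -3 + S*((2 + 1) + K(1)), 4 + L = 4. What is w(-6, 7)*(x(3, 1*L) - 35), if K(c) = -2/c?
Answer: -712/5 ≈ -142.40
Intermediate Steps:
L = 0 (L = -4 + 4 = 0)
w(y, S) = -3 + S (w(y, S) = -3 + S*((2 + 1) - 2/1) = -3 + S*(3 - 2*1) = -3 + S*(3 - 2) = -3 + S*1 = -3 + S)
x(p, Y) = -Y/5 - p/5 (x(p, Y) = -(p + Y)/5 = -(Y + p)/5 = -Y/5 - p/5)
w(-6, 7)*(x(3, 1*L) - 35) = (-3 + 7)*((-0/5 - 1/5*3) - 35) = 4*((-1/5*0 - 3/5) - 35) = 4*((0 - 3/5) - 35) = 4*(-3/5 - 35) = 4*(-178/5) = -712/5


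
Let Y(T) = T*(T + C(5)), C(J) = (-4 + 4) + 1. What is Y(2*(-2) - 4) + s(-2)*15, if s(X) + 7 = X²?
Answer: 11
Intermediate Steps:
s(X) = -7 + X²
C(J) = 1 (C(J) = 0 + 1 = 1)
Y(T) = T*(1 + T) (Y(T) = T*(T + 1) = T*(1 + T))
Y(2*(-2) - 4) + s(-2)*15 = (2*(-2) - 4)*(1 + (2*(-2) - 4)) + (-7 + (-2)²)*15 = (-4 - 4)*(1 + (-4 - 4)) + (-7 + 4)*15 = -8*(1 - 8) - 3*15 = -8*(-7) - 45 = 56 - 45 = 11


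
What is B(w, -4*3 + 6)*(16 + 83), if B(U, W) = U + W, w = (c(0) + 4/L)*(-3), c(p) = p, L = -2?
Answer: 0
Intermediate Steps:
w = 6 (w = (0 + 4/(-2))*(-3) = (0 + 4*(-½))*(-3) = (0 - 2)*(-3) = -2*(-3) = 6)
B(w, -4*3 + 6)*(16 + 83) = (6 + (-4*3 + 6))*(16 + 83) = (6 + (-12 + 6))*99 = (6 - 6)*99 = 0*99 = 0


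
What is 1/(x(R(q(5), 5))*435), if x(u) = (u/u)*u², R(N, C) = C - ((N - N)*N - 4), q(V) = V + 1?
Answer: 1/35235 ≈ 2.8381e-5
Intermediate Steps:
q(V) = 1 + V
R(N, C) = 4 + C (R(N, C) = C - (0*N - 4) = C - (0 - 4) = C - 1*(-4) = C + 4 = 4 + C)
x(u) = u² (x(u) = 1*u² = u²)
1/(x(R(q(5), 5))*435) = 1/((4 + 5)²*435) = 1/(9²*435) = 1/(81*435) = 1/35235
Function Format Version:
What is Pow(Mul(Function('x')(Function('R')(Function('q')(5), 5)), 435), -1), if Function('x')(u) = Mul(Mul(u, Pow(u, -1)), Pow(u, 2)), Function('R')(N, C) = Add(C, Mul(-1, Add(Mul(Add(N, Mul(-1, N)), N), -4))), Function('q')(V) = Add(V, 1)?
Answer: Rational(1, 35235) ≈ 2.8381e-5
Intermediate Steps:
Function('q')(V) = Add(1, V)
Function('R')(N, C) = Add(4, C) (Function('R')(N, C) = Add(C, Mul(-1, Add(Mul(0, N), -4))) = Add(C, Mul(-1, Add(0, -4))) = Add(C, Mul(-1, -4)) = Add(C, 4) = Add(4, C))
Function('x')(u) = Pow(u, 2) (Function('x')(u) = Mul(1, Pow(u, 2)) = Pow(u, 2))
Pow(Mul(Function('x')(Function('R')(Function('q')(5), 5)), 435), -1) = Pow(Mul(Pow(Add(4, 5), 2), 435), -1) = Pow(Mul(Pow(9, 2), 435), -1) = Pow(Mul(81, 435), -1) = Pow(35235, -1) = Rational(1, 35235)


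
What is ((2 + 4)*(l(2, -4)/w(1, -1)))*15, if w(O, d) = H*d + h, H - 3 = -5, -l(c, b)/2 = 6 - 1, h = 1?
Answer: -300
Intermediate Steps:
l(c, b) = -10 (l(c, b) = -2*(6 - 1) = -2*5 = -10)
H = -2 (H = 3 - 5 = -2)
w(O, d) = 1 - 2*d (w(O, d) = -2*d + 1 = 1 - 2*d)
((2 + 4)*(l(2, -4)/w(1, -1)))*15 = ((2 + 4)*(-10/(1 - 2*(-1))))*15 = (6*(-10/(1 + 2)))*15 = (6*(-10/3))*15 = -20*15 = -300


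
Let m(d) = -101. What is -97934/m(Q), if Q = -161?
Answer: 97934/101 ≈ 969.64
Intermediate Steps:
-97934/m(Q) = -97934/(-101) = -97934*(-1/101) = 97934/101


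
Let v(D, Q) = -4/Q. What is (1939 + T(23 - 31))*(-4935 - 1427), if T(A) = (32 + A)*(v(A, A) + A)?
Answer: -11190758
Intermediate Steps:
T(A) = (32 + A)*(A - 4/A) (T(A) = (32 + A)*(-4/A + A) = (32 + A)*(A - 4/A))
(1939 + T(23 - 31))*(-4935 - 1427) = (1939 + (-4 + (23 - 31)² - 128/(23 - 31) + 32*(23 - 31)))*(-4935 - 1427) = (1939 + (-4 + (-8)² - 128/(-8) + 32*(-8)))*(-6362) = (1939 + (-4 + 64 - 128*(-⅛) - 256))*(-6362) = (1939 + (-4 + 64 + 16 - 256))*(-6362) = (1939 - 180)*(-6362) = 1759*(-6362) = -11190758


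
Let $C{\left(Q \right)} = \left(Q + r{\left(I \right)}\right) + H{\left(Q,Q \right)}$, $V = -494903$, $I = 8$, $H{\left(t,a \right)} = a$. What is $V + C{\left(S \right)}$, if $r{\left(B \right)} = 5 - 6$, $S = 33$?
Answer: $-494838$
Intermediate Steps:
$r{\left(B \right)} = -1$
$C{\left(Q \right)} = -1 + 2 Q$ ($C{\left(Q \right)} = \left(Q - 1\right) + Q = \left(-1 + Q\right) + Q = -1 + 2 Q$)
$V + C{\left(S \right)} = -494903 + \left(-1 + 2 \cdot 33\right) = -494903 + \left(-1 + 66\right) = -494903 + 65 = -494838$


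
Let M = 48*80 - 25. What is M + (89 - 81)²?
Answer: 3879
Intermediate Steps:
M = 3815 (M = 3840 - 25 = 3815)
M + (89 - 81)² = 3815 + (89 - 81)² = 3815 + 8² = 3815 + 64 = 3879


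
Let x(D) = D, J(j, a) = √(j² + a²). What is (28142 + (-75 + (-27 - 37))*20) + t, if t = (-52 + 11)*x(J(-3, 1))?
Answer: 25362 - 41*√10 ≈ 25232.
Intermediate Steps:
J(j, a) = √(a² + j²)
t = -41*√10 (t = (-52 + 11)*√(1² + (-3)²) = -41*√(1 + 9) = -41*√10 ≈ -129.65)
(28142 + (-75 + (-27 - 37))*20) + t = (28142 + (-75 + (-27 - 37))*20) - 41*√10 = (28142 + (-75 - 64)*20) - 41*√10 = (28142 - 139*20) - 41*√10 = (28142 - 2780) - 41*√10 = 25362 - 41*√10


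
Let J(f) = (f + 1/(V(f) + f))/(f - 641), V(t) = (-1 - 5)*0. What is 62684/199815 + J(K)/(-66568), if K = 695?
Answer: 5216891193839/16639907434920 ≈ 0.31352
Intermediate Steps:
V(t) = 0 (V(t) = -6*0 = 0)
J(f) = (f + 1/f)/(-641 + f) (J(f) = (f + 1/(0 + f))/(f - 641) = (f + 1/f)/(-641 + f))
62684/199815 + J(K)/(-66568) = 62684/199815 + ((1 + 695**2)/(695*(-641 + 695)))/(-66568) = 62684*(1/199815) + ((1/695)*(1 + 483025)/54)*(-1/66568) = 62684/199815 + ((1/695)*(1/54)*483026)*(-1/66568) = 62684/199815 + (241513/18765)*(-1/66568) = 62684/199815 - 241513/1249148520 = 5216891193839/16639907434920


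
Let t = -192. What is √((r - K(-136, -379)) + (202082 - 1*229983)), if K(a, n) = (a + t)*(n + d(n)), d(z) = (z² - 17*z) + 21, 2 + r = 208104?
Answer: √49290329 ≈ 7020.7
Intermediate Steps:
r = 208102 (r = -2 + 208104 = 208102)
d(z) = 21 + z² - 17*z
K(a, n) = (-192 + a)*(21 + n² - 16*n) (K(a, n) = (a - 192)*(n + (21 + n² - 17*n)) = (-192 + a)*(21 + n² - 16*n))
√((r - K(-136, -379)) + (202082 - 1*229983)) = √((208102 - (-4032 - 192*(-379)² + 3072*(-379) - 136*(-379) - 136*(21 + (-379)² - 17*(-379)))) + (202082 - 1*229983)) = √((208102 - (-4032 - 192*143641 - 1164288 + 51544 - 136*(21 + 143641 + 6443))) + (202082 - 229983)) = √((208102 - (-4032 - 27579072 - 1164288 + 51544 - 136*150105)) - 27901) = √((208102 - (-4032 - 27579072 - 1164288 + 51544 - 20414280)) - 27901) = √((208102 - 1*(-49110128)) - 27901) = √((208102 + 49110128) - 27901) = √(49318230 - 27901) = √49290329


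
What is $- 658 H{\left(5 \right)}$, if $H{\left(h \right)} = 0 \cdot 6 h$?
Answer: $0$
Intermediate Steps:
$H{\left(h \right)} = 0$ ($H{\left(h \right)} = 0 h = 0$)
$- 658 H{\left(5 \right)} = \left(-658\right) 0 = 0$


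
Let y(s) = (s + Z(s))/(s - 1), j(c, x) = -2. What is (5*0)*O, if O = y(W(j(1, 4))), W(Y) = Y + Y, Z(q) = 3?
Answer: 0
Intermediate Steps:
W(Y) = 2*Y
y(s) = (3 + s)/(-1 + s) (y(s) = (s + 3)/(s - 1) = (3 + s)/(-1 + s))
O = ⅕ (O = (3 + 2*(-2))/(-1 + 2*(-2)) = (3 - 4)/(-1 - 4) = -1/(-5) = -⅕*(-1) = ⅕ ≈ 0.20000)
(5*0)*O = (5*0)*(⅕) = 0*(⅕) = 0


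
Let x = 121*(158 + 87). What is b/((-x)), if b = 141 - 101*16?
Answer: 295/5929 ≈ 0.049755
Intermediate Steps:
x = 29645 (x = 121*245 = 29645)
b = -1475 (b = 141 - 1616 = -1475)
b/((-x)) = -1475/((-1*29645)) = -1475/(-29645) = -1475*(-1/29645) = 295/5929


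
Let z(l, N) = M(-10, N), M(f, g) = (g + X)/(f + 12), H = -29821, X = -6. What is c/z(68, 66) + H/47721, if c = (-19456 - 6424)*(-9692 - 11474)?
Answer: 871347380635/47721 ≈ 1.8259e+7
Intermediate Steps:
c = 547776080 (c = -25880*(-21166) = 547776080)
M(f, g) = (-6 + g)/(12 + f) (M(f, g) = (g - 6)/(f + 12) = (-6 + g)/(12 + f))
z(l, N) = -3 + N/2 (z(l, N) = (-6 + N)/(12 - 10) = (-6 + N)/2 = -3 + N/2)
c/z(68, 66) + H/47721 = 547776080/(-3 + (½)*66) - 29821/47721 = 547776080/(-3 + 33) - 29821*1/47721 = 547776080/30 - 29821/47721 = 547776080*(1/30) - 29821/47721 = 54777608/3 - 29821/47721 = 871347380635/47721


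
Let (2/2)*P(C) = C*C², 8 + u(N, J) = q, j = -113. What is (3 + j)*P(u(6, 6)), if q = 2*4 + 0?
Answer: 0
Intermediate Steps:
q = 8 (q = 8 + 0 = 8)
u(N, J) = 0 (u(N, J) = -8 + 8 = 0)
P(C) = C³ (P(C) = C*C² = C³)
(3 + j)*P(u(6, 6)) = (3 - 113)*0³ = -110*0 = 0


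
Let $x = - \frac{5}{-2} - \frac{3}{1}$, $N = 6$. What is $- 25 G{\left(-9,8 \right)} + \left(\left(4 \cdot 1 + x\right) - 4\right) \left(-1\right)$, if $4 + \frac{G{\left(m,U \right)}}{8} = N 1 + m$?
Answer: $\frac{2801}{2} \approx 1400.5$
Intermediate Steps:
$x = - \frac{1}{2}$ ($x = \left(-5\right) \left(- \frac{1}{2}\right) - 3 = \frac{5}{2} - 3 = - \frac{1}{2} \approx -0.5$)
$G{\left(m,U \right)} = 16 + 8 m$ ($G{\left(m,U \right)} = -32 + 8 \left(6 \cdot 1 + m\right) = -32 + 8 \left(6 + m\right) = -32 + \left(48 + 8 m\right) = 16 + 8 m$)
$- 25 G{\left(-9,8 \right)} + \left(\left(4 \cdot 1 + x\right) - 4\right) \left(-1\right) = - 25 \left(16 + 8 \left(-9\right)\right) + \left(\left(4 \cdot 1 - \frac{1}{2}\right) - 4\right) \left(-1\right) = - 25 \left(16 - 72\right) + \left(\left(4 - \frac{1}{2}\right) - 4\right) \left(-1\right) = \left(-25\right) \left(-56\right) + \left(\frac{7}{2} - 4\right) \left(-1\right) = 1400 - - \frac{1}{2} = 1400 + \frac{1}{2} = \frac{2801}{2}$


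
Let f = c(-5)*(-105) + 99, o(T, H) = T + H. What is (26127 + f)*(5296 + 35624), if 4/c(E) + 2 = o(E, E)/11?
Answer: 1079075745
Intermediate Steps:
o(T, H) = H + T
c(E) = 4/(-2 + 2*E/11) (c(E) = 4/(-2 + (E + E)/11) = 4/(-2 + (2*E)*(1/11)) = 4/(-2 + 2*E/11))
f = 1947/8 (f = (22/(-11 - 5))*(-105) + 99 = (22/(-16))*(-105) + 99 = (22*(-1/16))*(-105) + 99 = -11/8*(-105) + 99 = 1155/8 + 99 = 1947/8 ≈ 243.38)
(26127 + f)*(5296 + 35624) = (26127 + 1947/8)*(5296 + 35624) = (210963/8)*40920 = 1079075745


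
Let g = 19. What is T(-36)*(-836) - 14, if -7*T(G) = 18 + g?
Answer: 30834/7 ≈ 4404.9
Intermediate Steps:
T(G) = -37/7 (T(G) = -(18 + 19)/7 = -1/7*37 = -37/7)
T(-36)*(-836) - 14 = -37/7*(-836) - 14 = 30932/7 - 14 = 30834/7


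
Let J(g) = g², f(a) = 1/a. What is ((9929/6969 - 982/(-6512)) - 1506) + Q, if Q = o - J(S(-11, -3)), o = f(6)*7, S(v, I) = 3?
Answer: -34314738449/22691064 ≈ -1512.3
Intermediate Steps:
o = 7/6 ≈ 1.1667
Q = -47/6 (Q = 7/6 - 1*3² = 7/6 - 1*9 = 7/6 - 9 = -47/6 ≈ -7.8333)
((9929/6969 - 982/(-6512)) - 1506) + Q = ((9929/6969 - 982/(-6512)) - 1506) - 47/6 = ((9929*(1/6969) - 982*(-1/6512)) - 1506) - 47/6 = ((9929/6969 + 491/3256) - 1506) - 47/6 = (35750603/22691064 - 1506) - 47/6 = -34136991781/22691064 - 47/6 = -34314738449/22691064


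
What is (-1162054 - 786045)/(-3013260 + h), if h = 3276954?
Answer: -1948099/263694 ≈ -7.3877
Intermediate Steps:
(-1162054 - 786045)/(-3013260 + h) = (-1162054 - 786045)/(-3013260 + 3276954) = -1948099/263694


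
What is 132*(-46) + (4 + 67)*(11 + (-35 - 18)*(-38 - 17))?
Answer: 201674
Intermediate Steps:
132*(-46) + (4 + 67)*(11 + (-35 - 18)*(-38 - 17)) = -6072 + 71*(11 - 53*(-55)) = -6072 + 71*(11 + 2915) = -6072 + 71*2926 = -6072 + 207746 = 201674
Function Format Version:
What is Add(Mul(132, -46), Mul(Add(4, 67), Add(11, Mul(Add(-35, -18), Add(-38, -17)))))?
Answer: 201674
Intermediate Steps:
Add(Mul(132, -46), Mul(Add(4, 67), Add(11, Mul(Add(-35, -18), Add(-38, -17))))) = Add(-6072, Mul(71, Add(11, Mul(-53, -55)))) = Add(-6072, Mul(71, Add(11, 2915))) = Add(-6072, Mul(71, 2926)) = Add(-6072, 207746) = 201674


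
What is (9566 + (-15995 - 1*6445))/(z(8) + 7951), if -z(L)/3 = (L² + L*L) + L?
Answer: -12874/7543 ≈ -1.7067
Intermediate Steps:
z(L) = -6*L² - 3*L (z(L) = -3*((L² + L*L) + L) = -3*((L² + L²) + L) = -3*(2*L² + L) = -3*(L + 2*L²) = -6*L² - 3*L)
(9566 + (-15995 - 1*6445))/(z(8) + 7951) = (9566 + (-15995 - 1*6445))/(-3*8*(1 + 2*8) + 7951) = (9566 + (-15995 - 6445))/(-3*8*(1 + 16) + 7951) = (9566 - 22440)/(-3*8*17 + 7951) = -12874/(-408 + 7951) = -12874/7543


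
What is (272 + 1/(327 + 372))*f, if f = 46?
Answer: 8745934/699 ≈ 12512.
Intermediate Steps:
(272 + 1/(327 + 372))*f = (272 + 1/(327 + 372))*46 = (272 + 1/699)*46 = (190129/699)*46 = 8745934/699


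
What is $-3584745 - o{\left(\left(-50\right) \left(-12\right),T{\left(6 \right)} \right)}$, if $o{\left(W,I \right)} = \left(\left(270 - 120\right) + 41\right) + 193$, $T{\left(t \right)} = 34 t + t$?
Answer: $-3585129$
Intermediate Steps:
$T{\left(t \right)} = 35 t$
$o{\left(W,I \right)} = 384$ ($o{\left(W,I \right)} = \left(\left(270 - 120\right) + 41\right) + 193 = \left(150 + 41\right) + 193 = 191 + 193 = 384$)
$-3584745 - o{\left(\left(-50\right) \left(-12\right),T{\left(6 \right)} \right)} = -3584745 - 384 = -3585129$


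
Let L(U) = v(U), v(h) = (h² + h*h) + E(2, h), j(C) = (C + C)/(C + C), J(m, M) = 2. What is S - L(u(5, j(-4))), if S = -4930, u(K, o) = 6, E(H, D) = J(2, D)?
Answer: -5004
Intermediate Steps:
j(C) = 1 (j(C) = (2*C)/((2*C)) = (2*C)*(1/(2*C)) = 1)
E(H, D) = 2
v(h) = 2 + 2*h² (v(h) = (h² + h*h) + 2 = (h² + h²) + 2 = 2*h² + 2 = 2 + 2*h²)
L(U) = 2 + 2*U²
S - L(u(5, j(-4))) = -4930 - (2 + 2*6²) = -4930 - (2 + 2*36) = -4930 - (2 + 72) = -4930 - 1*74 = -4930 - 74 = -5004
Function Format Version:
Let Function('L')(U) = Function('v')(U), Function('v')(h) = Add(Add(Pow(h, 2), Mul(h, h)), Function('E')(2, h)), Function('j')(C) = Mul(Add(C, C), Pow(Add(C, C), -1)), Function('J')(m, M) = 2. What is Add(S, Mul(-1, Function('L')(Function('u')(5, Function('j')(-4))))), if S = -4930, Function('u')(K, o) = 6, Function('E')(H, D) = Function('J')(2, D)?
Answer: -5004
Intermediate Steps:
Function('j')(C) = 1 (Function('j')(C) = Mul(Mul(2, C), Pow(Mul(2, C), -1)) = Mul(Mul(2, C), Mul(Rational(1, 2), Pow(C, -1))) = 1)
Function('E')(H, D) = 2
Function('v')(h) = Add(2, Mul(2, Pow(h, 2))) (Function('v')(h) = Add(Add(Pow(h, 2), Mul(h, h)), 2) = Add(Add(Pow(h, 2), Pow(h, 2)), 2) = Add(Mul(2, Pow(h, 2)), 2) = Add(2, Mul(2, Pow(h, 2))))
Function('L')(U) = Add(2, Mul(2, Pow(U, 2)))
Add(S, Mul(-1, Function('L')(Function('u')(5, Function('j')(-4))))) = Add(-4930, Mul(-1, Add(2, Mul(2, Pow(6, 2))))) = Add(-4930, Mul(-1, Add(2, Mul(2, 36)))) = Add(-4930, Mul(-1, Add(2, 72))) = Add(-4930, Mul(-1, 74)) = Add(-4930, -74) = -5004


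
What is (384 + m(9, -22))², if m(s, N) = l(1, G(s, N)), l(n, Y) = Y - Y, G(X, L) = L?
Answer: 147456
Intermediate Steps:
l(n, Y) = 0
m(s, N) = 0
(384 + m(9, -22))² = (384 + 0)² = 384² = 147456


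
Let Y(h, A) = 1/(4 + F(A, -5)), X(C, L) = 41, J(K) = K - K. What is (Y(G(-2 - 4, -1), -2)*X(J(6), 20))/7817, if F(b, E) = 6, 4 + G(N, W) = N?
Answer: 41/78170 ≈ 0.00052450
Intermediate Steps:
J(K) = 0
G(N, W) = -4 + N
Y(h, A) = ⅒ (Y(h, A) = 1/(4 + 6) = 1/10 = ⅒)
(Y(G(-2 - 4, -1), -2)*X(J(6), 20))/7817 = ((⅒)*41)/7817 = (41/10)*(1/7817) = 41/78170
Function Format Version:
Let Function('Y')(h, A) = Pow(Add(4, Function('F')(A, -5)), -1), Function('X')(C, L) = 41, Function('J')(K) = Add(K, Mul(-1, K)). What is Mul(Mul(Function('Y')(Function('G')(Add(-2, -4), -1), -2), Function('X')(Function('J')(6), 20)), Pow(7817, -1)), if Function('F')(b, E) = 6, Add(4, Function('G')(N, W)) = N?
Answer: Rational(41, 78170) ≈ 0.00052450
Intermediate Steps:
Function('J')(K) = 0
Function('G')(N, W) = Add(-4, N)
Function('Y')(h, A) = Rational(1, 10) (Function('Y')(h, A) = Pow(Add(4, 6), -1) = Pow(10, -1) = Rational(1, 10))
Mul(Mul(Function('Y')(Function('G')(Add(-2, -4), -1), -2), Function('X')(Function('J')(6), 20)), Pow(7817, -1)) = Mul(Mul(Rational(1, 10), 41), Pow(7817, -1)) = Mul(Rational(41, 10), Rational(1, 7817)) = Rational(41, 78170)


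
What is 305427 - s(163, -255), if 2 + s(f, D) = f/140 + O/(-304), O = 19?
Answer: 171039623/560 ≈ 3.0543e+5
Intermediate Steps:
s(f, D) = -33/16 + f/140 (s(f, D) = -2 + (f/140 + 19/(-304)) = -2 + (f*(1/140) + 19*(-1/304)) = -2 + (f/140 - 1/16) = -2 + (-1/16 + f/140) = -33/16 + f/140)
305427 - s(163, -255) = 305427 - (-33/16 + (1/140)*163) = 305427 - (-33/16 + 163/140) = 305427 - 1*(-503/560) = 305427 + 503/560 = 171039623/560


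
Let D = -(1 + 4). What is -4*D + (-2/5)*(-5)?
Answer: 22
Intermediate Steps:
D = -5 (D = -1*5 = -5)
-4*D + (-2/5)*(-5) = -4*(-5) + (-2/5)*(-5) = 20 + ((⅕)*(-2))*(-5) = 20 - ⅖*(-5) = 20 + 2 = 22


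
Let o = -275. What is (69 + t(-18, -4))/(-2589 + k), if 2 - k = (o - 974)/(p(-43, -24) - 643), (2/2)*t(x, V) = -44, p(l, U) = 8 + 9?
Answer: -15650/1620711 ≈ -0.0096563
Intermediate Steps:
p(l, U) = 17
t(x, V) = -44
k = 3/626 (k = 2 - (-275 - 974)/(17 - 643) = 2 - (-1249)/(-626) = 2 - (-1249)*(-1)/626 = 2 - 1*1249/626 = 2 - 1249/626 = 3/626 ≈ 0.0047923)
(69 + t(-18, -4))/(-2589 + k) = (69 - 44)/(-2589 + 3/626) = 25/(-1620711/626) = 25*(-626/1620711) = -15650/1620711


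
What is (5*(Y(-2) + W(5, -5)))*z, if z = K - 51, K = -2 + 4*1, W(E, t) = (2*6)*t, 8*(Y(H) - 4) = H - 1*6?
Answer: 13965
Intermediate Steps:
Y(H) = 13/4 + H/8 (Y(H) = 4 + (H - 1*6)/8 = 4 + (H - 6)/8 = 4 + (-6 + H)/8 = 4 + (-¾ + H/8) = 13/4 + H/8)
W(E, t) = 12*t
K = 2 (K = -2 + 4 = 2)
z = -49 (z = 2 - 51 = -49)
(5*(Y(-2) + W(5, -5)))*z = (5*((13/4 + (⅛)*(-2)) + 12*(-5)))*(-49) = (5*((13/4 - ¼) - 60))*(-49) = (5*(3 - 60))*(-49) = (5*(-57))*(-49) = -285*(-49) = 13965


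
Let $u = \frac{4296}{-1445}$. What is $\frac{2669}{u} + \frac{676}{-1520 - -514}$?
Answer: $- \frac{1941374663}{2160888} \approx -898.42$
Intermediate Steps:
$u = - \frac{4296}{1445}$ ($u = 4296 \left(- \frac{1}{1445}\right) = - \frac{4296}{1445} \approx -2.973$)
$\frac{2669}{u} + \frac{676}{-1520 - -514} = \frac{2669}{- \frac{4296}{1445}} + \frac{676}{-1520 - -514} = 2669 \left(- \frac{1445}{4296}\right) + \frac{676}{-1520 + 514} = - \frac{3856705}{4296} + \frac{676}{-1006} = - \frac{3856705}{4296} + 676 \left(- \frac{1}{1006}\right) = - \frac{3856705}{4296} - \frac{338}{503} = - \frac{1941374663}{2160888}$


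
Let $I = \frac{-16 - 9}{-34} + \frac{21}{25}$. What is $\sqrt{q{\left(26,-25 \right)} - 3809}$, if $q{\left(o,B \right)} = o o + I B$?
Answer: $\frac{i \sqrt{3667274}}{34} \approx 56.324 i$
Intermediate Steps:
$I = \frac{1339}{850}$ ($I = \left(-25\right) \left(- \frac{1}{34}\right) + 21 \cdot \frac{1}{25} = \frac{25}{34} + \frac{21}{25} = \frac{1339}{850} \approx 1.5753$)
$q{\left(o,B \right)} = o^{2} + \frac{1339 B}{850}$ ($q{\left(o,B \right)} = o o + \frac{1339 B}{850} = o^{2} + \frac{1339 B}{850}$)
$\sqrt{q{\left(26,-25 \right)} - 3809} = \sqrt{\left(26^{2} + \frac{1339}{850} \left(-25\right)\right) - 3809} = \sqrt{\left(676 - \frac{1339}{34}\right) - 3809} = \sqrt{\frac{21645}{34} - 3809} = \sqrt{- \frac{107861}{34}} = \frac{i \sqrt{3667274}}{34}$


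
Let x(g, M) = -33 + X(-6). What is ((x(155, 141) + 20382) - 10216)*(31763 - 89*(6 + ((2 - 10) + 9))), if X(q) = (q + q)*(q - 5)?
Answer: 319652100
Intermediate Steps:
X(q) = 2*q*(-5 + q) (X(q) = (2*q)*(-5 + q) = 2*q*(-5 + q))
x(g, M) = 99 (x(g, M) = -33 + 2*(-6)*(-5 - 6) = -33 + 2*(-6)*(-11) = -33 + 132 = 99)
((x(155, 141) + 20382) - 10216)*(31763 - 89*(6 + ((2 - 10) + 9))) = ((99 + 20382) - 10216)*(31763 - 89*(6 + ((2 - 10) + 9))) = (20481 - 10216)*(31763 - 89*(6 + (-8 + 9))) = 10265*(31763 - 89*(6 + 1)) = 10265*(31763 - 89*7) = 10265*(31763 - 623) = 10265*31140 = 319652100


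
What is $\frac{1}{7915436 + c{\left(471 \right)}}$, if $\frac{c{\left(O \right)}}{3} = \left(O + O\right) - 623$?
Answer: $\frac{1}{7916393} \approx 1.2632 \cdot 10^{-7}$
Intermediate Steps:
$c{\left(O \right)} = -1869 + 6 O$ ($c{\left(O \right)} = 3 \left(\left(O + O\right) - 623\right) = 3 \left(2 O - 623\right) = 3 \left(-623 + 2 O\right) = -1869 + 6 O$)
$\frac{1}{7915436 + c{\left(471 \right)}} = \frac{1}{7915436 + \left(-1869 + 6 \cdot 471\right)} = \frac{1}{7915436 + \left(-1869 + 2826\right)} = \frac{1}{7915436 + 957} = \frac{1}{7916393}$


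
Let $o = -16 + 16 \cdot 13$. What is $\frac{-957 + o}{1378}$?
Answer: $- \frac{765}{1378} \approx -0.55515$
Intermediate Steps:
$o = 192$ ($o = -16 + 208 = 192$)
$\frac{-957 + o}{1378} = \frac{-957 + 192}{1378} = \frac{1}{1378} \left(-765\right) = - \frac{765}{1378}$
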